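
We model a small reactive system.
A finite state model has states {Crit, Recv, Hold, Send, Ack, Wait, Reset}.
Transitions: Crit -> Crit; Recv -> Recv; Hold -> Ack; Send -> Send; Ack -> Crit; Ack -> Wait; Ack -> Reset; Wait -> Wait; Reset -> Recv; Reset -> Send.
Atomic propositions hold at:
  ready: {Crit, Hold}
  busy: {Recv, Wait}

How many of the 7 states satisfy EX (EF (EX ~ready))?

6

Sat(~ready) = {Recv, Send, Ack, Wait, Reset}
Sat(EX ~ready) = {s : some successor in {Recv, Send, Ack, Wait, Reset}} = {Recv, Hold, Send, Ack, Wait, Reset}
EF (EX ~ready): least fixpoint, start Z0 = {Recv, Hold, Send, Ack, Wait, Reset}, add states with some successor in Z. Already a fixed point.
Sat(EF (EX ~ready)) = {Recv, Hold, Send, Ack, Wait, Reset}
Sat(EX (EF (EX ~ready))) = {s : some successor in {Recv, Hold, Send, Ack, Wait, Reset}} = {Recv, Hold, Send, Ack, Wait, Reset}
|Sat(EX (EF (EX ~ready)))| = |{Recv, Hold, Send, Ack, Wait, Reset}| = 6.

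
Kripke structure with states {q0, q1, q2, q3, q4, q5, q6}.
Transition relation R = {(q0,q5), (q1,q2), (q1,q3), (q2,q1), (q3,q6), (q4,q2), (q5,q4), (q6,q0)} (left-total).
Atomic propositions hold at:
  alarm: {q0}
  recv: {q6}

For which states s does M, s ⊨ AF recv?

AF recv: least fixpoint, start Z0 = {q6}, add states with every successor in Z. Z1 = {q3, q6}; fixed.
Sat(AF recv) = {q3, q6}

{q3, q6}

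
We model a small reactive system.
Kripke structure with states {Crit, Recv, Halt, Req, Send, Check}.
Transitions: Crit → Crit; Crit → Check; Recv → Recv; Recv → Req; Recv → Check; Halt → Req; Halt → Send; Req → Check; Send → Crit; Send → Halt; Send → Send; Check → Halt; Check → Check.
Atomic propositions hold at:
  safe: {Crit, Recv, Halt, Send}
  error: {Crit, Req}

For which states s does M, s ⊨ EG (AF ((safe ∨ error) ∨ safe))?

{Crit, Recv, Halt, Send}

Sat(safe ∨ error) = {Crit, Recv, Halt, Req, Send}
Sat((safe ∨ error) ∨ safe) = {Crit, Recv, Halt, Req, Send}
AF ((safe ∨ error) ∨ safe): least fixpoint, start Z0 = {Crit, Recv, Halt, Req, Send}, add states with every successor in Z. Already a fixed point.
Sat(AF ((safe ∨ error) ∨ safe)) = {Crit, Recv, Halt, Req, Send}
EG (AF ((safe ∨ error) ∨ safe)): greatest fixpoint, start Z0 = {Crit, Recv, Halt, Req, Send}, keep only states in Sat with some successor in Z. Z1 = {Crit, Recv, Halt, Send}; fixed.
Sat(EG (AF ((safe ∨ error) ∨ safe))) = {Crit, Recv, Halt, Send}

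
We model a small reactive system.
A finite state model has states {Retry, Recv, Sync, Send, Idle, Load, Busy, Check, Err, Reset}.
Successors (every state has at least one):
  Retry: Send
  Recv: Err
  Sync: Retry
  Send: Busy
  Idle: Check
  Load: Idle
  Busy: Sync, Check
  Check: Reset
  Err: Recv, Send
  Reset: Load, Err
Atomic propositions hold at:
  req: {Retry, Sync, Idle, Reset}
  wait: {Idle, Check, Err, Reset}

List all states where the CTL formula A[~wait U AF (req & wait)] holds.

{Idle, Load, Check, Reset}

Sat(~wait) = {Retry, Recv, Sync, Send, Load, Busy}
Sat(req & wait) = {Idle, Reset}
AF (req & wait): least fixpoint, start Z0 = {Idle, Reset}, add states with every successor in Z. Z1 = {Idle, Load, Check, Reset}; fixed.
Sat(AF (req & wait)) = {Idle, Load, Check, Reset}
A[~wait U AF (req & wait)]: least fixpoint, start Z0 = Sat(AF (req & wait)) = {Idle, Load, Check, Reset}, add states in Sat(~wait) with every successor in Z. Already a fixed point.
Sat(A[~wait U AF (req & wait)]) = {Idle, Load, Check, Reset}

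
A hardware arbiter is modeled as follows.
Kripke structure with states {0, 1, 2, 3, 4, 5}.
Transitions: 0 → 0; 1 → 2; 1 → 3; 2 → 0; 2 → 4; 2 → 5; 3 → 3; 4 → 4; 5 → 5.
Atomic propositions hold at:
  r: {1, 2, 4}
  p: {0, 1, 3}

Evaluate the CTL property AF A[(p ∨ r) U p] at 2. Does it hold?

Sat(p ∨ r) = {0, 1, 2, 3, 4}
A[(p ∨ r) U p]: least fixpoint, start Z0 = Sat(p) = {0, 1, 3}, add states in Sat(p ∨ r) with every successor in Z. Already a fixed point.
Sat(A[(p ∨ r) U p]) = {0, 1, 3}
AF A[(p ∨ r) U p]: least fixpoint, start Z0 = {0, 1, 3}, add states with every successor in Z. Already a fixed point.
Sat(AF A[(p ∨ r) U p]) = {0, 1, 3}
2 ∉ Sat(AF A[(p ∨ r) U p]) = {0, 1, 3}, so the formula does not hold at 2.

No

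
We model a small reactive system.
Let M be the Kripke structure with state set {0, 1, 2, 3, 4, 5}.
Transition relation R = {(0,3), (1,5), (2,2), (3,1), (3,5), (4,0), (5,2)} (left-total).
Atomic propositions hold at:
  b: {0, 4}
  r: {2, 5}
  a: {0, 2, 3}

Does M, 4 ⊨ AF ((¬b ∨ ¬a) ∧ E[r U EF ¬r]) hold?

Yes

Sat(¬b) = {1, 2, 3, 5}
Sat(¬a) = {1, 4, 5}
Sat(¬b ∨ ¬a) = {1, 2, 3, 4, 5}
Sat(¬r) = {0, 1, 3, 4}
EF ¬r: least fixpoint, start Z0 = {0, 1, 3, 4}, add states with some successor in Z. Already a fixed point.
Sat(EF ¬r) = {0, 1, 3, 4}
E[r U EF ¬r]: least fixpoint, start Z0 = Sat(EF ¬r) = {0, 1, 3, 4}, add states in Sat(r) with some successor in Z. Already a fixed point.
Sat(E[r U EF ¬r]) = {0, 1, 3, 4}
Sat((¬b ∨ ¬a) ∧ E[r U EF ¬r]) = {1, 3, 4}
AF ((¬b ∨ ¬a) ∧ E[r U EF ¬r]): least fixpoint, start Z0 = {1, 3, 4}, add states with every successor in Z. Z1 = {0, 1, 3, 4}; fixed.
Sat(AF ((¬b ∨ ¬a) ∧ E[r U EF ¬r])) = {0, 1, 3, 4}
4 ∈ Sat(AF ((¬b ∨ ¬a) ∧ E[r U EF ¬r])) = {0, 1, 3, 4}, so the formula holds at 4.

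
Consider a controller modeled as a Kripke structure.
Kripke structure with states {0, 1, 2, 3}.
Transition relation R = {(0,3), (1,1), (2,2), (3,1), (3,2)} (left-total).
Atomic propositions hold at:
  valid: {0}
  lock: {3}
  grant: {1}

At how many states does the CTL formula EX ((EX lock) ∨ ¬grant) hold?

3

Sat(EX lock) = {s : some successor in {3}} = {0}
Sat(¬grant) = {0, 2, 3}
Sat((EX lock) ∨ ¬grant) = {0, 2, 3}
Sat(EX ((EX lock) ∨ ¬grant)) = {s : some successor in {0, 2, 3}} = {0, 2, 3}
|Sat(EX ((EX lock) ∨ ¬grant))| = |{0, 2, 3}| = 3.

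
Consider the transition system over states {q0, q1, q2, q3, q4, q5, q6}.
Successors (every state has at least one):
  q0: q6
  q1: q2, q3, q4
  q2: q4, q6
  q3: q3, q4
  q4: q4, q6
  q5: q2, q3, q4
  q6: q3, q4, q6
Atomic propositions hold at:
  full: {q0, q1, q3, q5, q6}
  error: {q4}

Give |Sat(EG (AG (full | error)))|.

Sat(full | error) = {q0, q1, q3, q4, q5, q6}
AG (full | error): greatest fixpoint, start Z0 = {q0, q1, q3, q4, q5, q6}, keep only states in Sat with every successor in Z. Z1 = {q0, q3, q4, q6}; fixed.
Sat(AG (full | error)) = {q0, q3, q4, q6}
EG (AG (full | error)): greatest fixpoint, start Z0 = {q0, q3, q4, q6}, keep only states in Sat with some successor in Z. Already a fixed point.
Sat(EG (AG (full | error))) = {q0, q3, q4, q6}
|Sat(EG (AG (full | error)))| = |{q0, q3, q4, q6}| = 4.

4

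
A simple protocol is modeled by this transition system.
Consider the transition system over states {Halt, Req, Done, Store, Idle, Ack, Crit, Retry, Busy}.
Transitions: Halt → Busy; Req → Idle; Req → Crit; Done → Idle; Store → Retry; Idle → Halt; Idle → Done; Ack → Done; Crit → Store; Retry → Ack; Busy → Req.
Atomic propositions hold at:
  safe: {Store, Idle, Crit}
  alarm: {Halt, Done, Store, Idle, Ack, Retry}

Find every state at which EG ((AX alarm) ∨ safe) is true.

{Done, Store, Idle, Ack, Crit, Retry}

Sat(AX alarm) = {s : every successor in {Halt, Done, Store, Idle, Ack, Retry}} = {Done, Store, Idle, Ack, Crit, Retry}
Sat((AX alarm) ∨ safe) = {Done, Store, Idle, Ack, Crit, Retry}
EG ((AX alarm) ∨ safe): greatest fixpoint, start Z0 = {Done, Store, Idle, Ack, Crit, Retry}, keep only states in Sat with some successor in Z. Already a fixed point.
Sat(EG ((AX alarm) ∨ safe)) = {Done, Store, Idle, Ack, Crit, Retry}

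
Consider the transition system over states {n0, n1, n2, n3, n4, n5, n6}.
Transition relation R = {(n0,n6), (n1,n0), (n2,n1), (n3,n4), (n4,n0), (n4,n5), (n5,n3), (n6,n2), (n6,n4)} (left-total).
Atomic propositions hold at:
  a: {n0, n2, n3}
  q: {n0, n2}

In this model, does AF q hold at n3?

No

AF q: least fixpoint, start Z0 = {n0, n2}, add states with every successor in Z. Z1 = {n0, n1, n2}; fixed.
Sat(AF q) = {n0, n1, n2}
n3 ∉ Sat(AF q) = {n0, n1, n2}, so the formula does not hold at n3.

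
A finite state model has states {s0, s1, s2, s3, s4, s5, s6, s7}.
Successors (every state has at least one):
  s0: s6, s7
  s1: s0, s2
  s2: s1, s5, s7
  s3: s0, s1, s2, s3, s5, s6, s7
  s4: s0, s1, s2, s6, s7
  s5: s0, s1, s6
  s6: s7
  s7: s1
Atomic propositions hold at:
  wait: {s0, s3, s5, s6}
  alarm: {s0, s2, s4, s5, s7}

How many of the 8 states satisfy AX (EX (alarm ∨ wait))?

3

Sat(alarm ∨ wait) = {s0, s2, s3, s4, s5, s6, s7}
Sat(EX (alarm ∨ wait)) = {s : some successor in {s0, s2, s3, s4, s5, s6, s7}} = {s0, s1, s2, s3, s4, s5, s6}
Sat(AX (EX (alarm ∨ wait))) = {s : every successor in {s0, s1, s2, s3, s4, s5, s6}} = {s1, s5, s7}
|Sat(AX (EX (alarm ∨ wait)))| = |{s1, s5, s7}| = 3.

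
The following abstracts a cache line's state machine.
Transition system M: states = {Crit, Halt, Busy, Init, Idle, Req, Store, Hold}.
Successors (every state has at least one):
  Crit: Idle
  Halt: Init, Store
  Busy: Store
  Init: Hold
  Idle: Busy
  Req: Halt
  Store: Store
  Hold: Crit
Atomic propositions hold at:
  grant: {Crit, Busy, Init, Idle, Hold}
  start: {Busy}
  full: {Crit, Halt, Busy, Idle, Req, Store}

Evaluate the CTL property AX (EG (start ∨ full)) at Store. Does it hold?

Yes

Sat(start ∨ full) = {Crit, Halt, Busy, Idle, Req, Store}
EG (start ∨ full): greatest fixpoint, start Z0 = {Crit, Halt, Busy, Idle, Req, Store}, keep only states in Sat with some successor in Z. Already a fixed point.
Sat(EG (start ∨ full)) = {Crit, Halt, Busy, Idle, Req, Store}
Sat(AX (EG (start ∨ full))) = {s : every successor in {Crit, Halt, Busy, Idle, Req, Store}} = {Crit, Busy, Idle, Req, Store, Hold}
Store ∈ Sat(AX (EG (start ∨ full))) = {Crit, Busy, Idle, Req, Store, Hold}, so the formula holds at Store.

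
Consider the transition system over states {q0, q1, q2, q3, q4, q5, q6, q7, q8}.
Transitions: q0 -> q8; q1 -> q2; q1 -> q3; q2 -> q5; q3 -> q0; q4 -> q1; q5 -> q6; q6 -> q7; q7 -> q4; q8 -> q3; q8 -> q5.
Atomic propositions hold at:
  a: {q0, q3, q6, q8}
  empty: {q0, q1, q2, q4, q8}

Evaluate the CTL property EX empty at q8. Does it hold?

Sat(EX empty) = {s : some successor in {q0, q1, q2, q4, q8}} = {q0, q1, q3, q4, q7}
q8 ∉ Sat(EX empty) = {q0, q1, q3, q4, q7}, so the formula does not hold at q8.

No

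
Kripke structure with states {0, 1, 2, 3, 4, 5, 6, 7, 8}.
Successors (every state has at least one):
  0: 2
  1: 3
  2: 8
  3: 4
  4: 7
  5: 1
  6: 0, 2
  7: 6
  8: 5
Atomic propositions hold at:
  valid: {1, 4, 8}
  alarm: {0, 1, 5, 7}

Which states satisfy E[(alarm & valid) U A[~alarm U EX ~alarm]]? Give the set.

{0, 1, 2, 3, 4, 6, 7}

Sat(alarm & valid) = {1}
Sat(~alarm) = {2, 3, 4, 6, 8}
Sat(EX ~alarm) = {s : some successor in {2, 3, 4, 6, 8}} = {0, 1, 2, 3, 6, 7}
A[~alarm U EX ~alarm]: least fixpoint, start Z0 = Sat(EX ~alarm) = {0, 1, 2, 3, 6, 7}, add states in Sat(~alarm) with every successor in Z. Z1 = {0, 1, 2, 3, 4, 6, 7}; fixed.
Sat(A[~alarm U EX ~alarm]) = {0, 1, 2, 3, 4, 6, 7}
E[(alarm & valid) U A[~alarm U EX ~alarm]]: least fixpoint, start Z0 = Sat(A[~alarm U EX ~alarm]) = {0, 1, 2, 3, 4, 6, 7}, add states in Sat(alarm & valid) with some successor in Z. Already a fixed point.
Sat(E[(alarm & valid) U A[~alarm U EX ~alarm]]) = {0, 1, 2, 3, 4, 6, 7}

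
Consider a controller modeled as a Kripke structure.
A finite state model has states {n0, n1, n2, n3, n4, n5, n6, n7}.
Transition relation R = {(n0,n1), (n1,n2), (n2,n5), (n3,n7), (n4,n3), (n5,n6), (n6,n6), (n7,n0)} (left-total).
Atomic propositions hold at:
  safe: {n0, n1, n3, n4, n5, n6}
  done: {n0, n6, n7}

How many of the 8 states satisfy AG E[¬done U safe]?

5

Sat(¬done) = {n1, n2, n3, n4, n5}
E[¬done U safe]: least fixpoint, start Z0 = Sat(safe) = {n0, n1, n3, n4, n5, n6}, add states in Sat(¬done) with some successor in Z. Z1 = {n0, n1, n2, n3, n4, n5, n6}; fixed.
Sat(E[¬done U safe]) = {n0, n1, n2, n3, n4, n5, n6}
AG E[¬done U safe]: greatest fixpoint, start Z0 = {n0, n1, n2, n3, n4, n5, n6}, keep only states in Sat with every successor in Z. Z1 = {n0, n1, n2, n4, n5, n6}; Z2 = {n0, n1, n2, n5, n6}; fixed.
Sat(AG E[¬done U safe]) = {n0, n1, n2, n5, n6}
|Sat(AG E[¬done U safe])| = |{n0, n1, n2, n5, n6}| = 5.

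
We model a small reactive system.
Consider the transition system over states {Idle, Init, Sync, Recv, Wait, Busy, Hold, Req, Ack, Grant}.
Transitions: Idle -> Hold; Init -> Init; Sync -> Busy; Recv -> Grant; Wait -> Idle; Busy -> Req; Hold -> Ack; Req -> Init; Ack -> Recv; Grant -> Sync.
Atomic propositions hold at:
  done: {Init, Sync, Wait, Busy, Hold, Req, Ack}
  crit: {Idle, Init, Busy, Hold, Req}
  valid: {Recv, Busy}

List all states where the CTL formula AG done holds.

{Init, Sync, Busy, Req}

AG done: greatest fixpoint, start Z0 = {Init, Sync, Wait, Busy, Hold, Req, Ack}, keep only states in Sat with every successor in Z. Z1 = {Init, Sync, Busy, Hold, Req}; Z2 = {Init, Sync, Busy, Req}; fixed.
Sat(AG done) = {Init, Sync, Busy, Req}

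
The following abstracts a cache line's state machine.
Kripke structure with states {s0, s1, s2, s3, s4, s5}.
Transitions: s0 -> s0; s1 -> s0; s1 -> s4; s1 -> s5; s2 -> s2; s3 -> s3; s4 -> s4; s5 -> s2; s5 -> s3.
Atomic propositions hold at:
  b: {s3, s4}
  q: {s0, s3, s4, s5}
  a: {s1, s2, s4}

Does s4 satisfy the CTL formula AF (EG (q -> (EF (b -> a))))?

Sat(b -> a) = {s0, s1, s2, s4, s5}
EF (b -> a): least fixpoint, start Z0 = {s0, s1, s2, s4, s5}, add states with some successor in Z. Already a fixed point.
Sat(EF (b -> a)) = {s0, s1, s2, s4, s5}
Sat(q -> (EF (b -> a))) = {s0, s1, s2, s4, s5}
EG (q -> (EF (b -> a))): greatest fixpoint, start Z0 = {s0, s1, s2, s4, s5}, keep only states in Sat with some successor in Z. Already a fixed point.
Sat(EG (q -> (EF (b -> a)))) = {s0, s1, s2, s4, s5}
AF (EG (q -> (EF (b -> a)))): least fixpoint, start Z0 = {s0, s1, s2, s4, s5}, add states with every successor in Z. Already a fixed point.
Sat(AF (EG (q -> (EF (b -> a))))) = {s0, s1, s2, s4, s5}
s4 ∈ Sat(AF (EG (q -> (EF (b -> a))))) = {s0, s1, s2, s4, s5}, so the formula holds at s4.

Yes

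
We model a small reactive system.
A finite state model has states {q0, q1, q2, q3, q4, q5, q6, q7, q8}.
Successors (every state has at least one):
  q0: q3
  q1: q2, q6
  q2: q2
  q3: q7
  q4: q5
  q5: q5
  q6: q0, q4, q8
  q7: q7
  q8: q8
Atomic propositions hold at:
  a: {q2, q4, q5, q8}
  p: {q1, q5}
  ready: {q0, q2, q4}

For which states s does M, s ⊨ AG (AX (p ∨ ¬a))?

Sat(¬a) = {q0, q1, q3, q6, q7}
Sat(p ∨ ¬a) = {q0, q1, q3, q5, q6, q7}
Sat(AX (p ∨ ¬a)) = {s : every successor in {q0, q1, q3, q5, q6, q7}} = {q0, q3, q4, q5, q7}
AG (AX (p ∨ ¬a)): greatest fixpoint, start Z0 = {q0, q3, q4, q5, q7}, keep only states in Sat with every successor in Z. Already a fixed point.
Sat(AG (AX (p ∨ ¬a))) = {q0, q3, q4, q5, q7}

{q0, q3, q4, q5, q7}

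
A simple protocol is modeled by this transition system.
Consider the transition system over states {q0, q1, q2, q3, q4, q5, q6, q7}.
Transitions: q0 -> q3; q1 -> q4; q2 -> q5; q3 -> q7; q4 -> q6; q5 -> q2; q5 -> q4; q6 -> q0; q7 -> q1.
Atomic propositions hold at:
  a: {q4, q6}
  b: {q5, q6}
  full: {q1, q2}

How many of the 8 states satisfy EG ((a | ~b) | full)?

Sat(~b) = {q0, q1, q2, q3, q4, q7}
Sat(a | ~b) = {q0, q1, q2, q3, q4, q6, q7}
Sat((a | ~b) | full) = {q0, q1, q2, q3, q4, q6, q7}
EG ((a | ~b) | full): greatest fixpoint, start Z0 = {q0, q1, q2, q3, q4, q6, q7}, keep only states in Sat with some successor in Z. Z1 = {q0, q1, q3, q4, q6, q7}; fixed.
Sat(EG ((a | ~b) | full)) = {q0, q1, q3, q4, q6, q7}
|Sat(EG ((a | ~b) | full))| = |{q0, q1, q3, q4, q6, q7}| = 6.

6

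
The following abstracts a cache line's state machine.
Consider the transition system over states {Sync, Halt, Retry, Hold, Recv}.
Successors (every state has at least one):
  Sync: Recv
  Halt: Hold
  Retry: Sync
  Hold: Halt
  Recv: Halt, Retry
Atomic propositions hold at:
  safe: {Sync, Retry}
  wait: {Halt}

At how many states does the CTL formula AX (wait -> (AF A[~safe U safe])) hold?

3

Sat(~safe) = {Halt, Hold, Recv}
A[~safe U safe]: least fixpoint, start Z0 = Sat(safe) = {Sync, Retry}, add states in Sat(~safe) with every successor in Z. Already a fixed point.
Sat(A[~safe U safe]) = {Sync, Retry}
AF A[~safe U safe]: least fixpoint, start Z0 = {Sync, Retry}, add states with every successor in Z. Already a fixed point.
Sat(AF A[~safe U safe]) = {Sync, Retry}
Sat(wait -> (AF A[~safe U safe])) = {Sync, Retry, Hold, Recv}
Sat(AX (wait -> (AF A[~safe U safe]))) = {s : every successor in {Sync, Retry, Hold, Recv}} = {Sync, Halt, Retry}
|Sat(AX (wait -> (AF A[~safe U safe])))| = |{Sync, Halt, Retry}| = 3.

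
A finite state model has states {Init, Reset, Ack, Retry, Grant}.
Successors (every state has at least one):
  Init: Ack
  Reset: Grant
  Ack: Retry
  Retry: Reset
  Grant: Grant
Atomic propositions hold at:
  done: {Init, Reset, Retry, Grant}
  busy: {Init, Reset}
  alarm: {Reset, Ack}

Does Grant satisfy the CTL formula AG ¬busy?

Yes

Sat(¬busy) = {Ack, Retry, Grant}
AG ¬busy: greatest fixpoint, start Z0 = {Ack, Retry, Grant}, keep only states in Sat with every successor in Z. Z1 = {Ack, Grant}; Z2 = {Grant}; fixed.
Sat(AG ¬busy) = {Grant}
Grant ∈ Sat(AG ¬busy) = {Grant}, so the formula holds at Grant.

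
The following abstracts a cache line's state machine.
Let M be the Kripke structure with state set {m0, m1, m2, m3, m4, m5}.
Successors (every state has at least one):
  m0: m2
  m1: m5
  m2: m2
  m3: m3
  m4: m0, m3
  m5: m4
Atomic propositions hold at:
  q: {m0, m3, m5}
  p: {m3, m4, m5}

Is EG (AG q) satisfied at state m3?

AG q: greatest fixpoint, start Z0 = {m0, m3, m5}, keep only states in Sat with every successor in Z. Z1 = {m3}; fixed.
Sat(AG q) = {m3}
EG (AG q): greatest fixpoint, start Z0 = {m3}, keep only states in Sat with some successor in Z. Already a fixed point.
Sat(EG (AG q)) = {m3}
m3 ∈ Sat(EG (AG q)) = {m3}, so the formula holds at m3.

Yes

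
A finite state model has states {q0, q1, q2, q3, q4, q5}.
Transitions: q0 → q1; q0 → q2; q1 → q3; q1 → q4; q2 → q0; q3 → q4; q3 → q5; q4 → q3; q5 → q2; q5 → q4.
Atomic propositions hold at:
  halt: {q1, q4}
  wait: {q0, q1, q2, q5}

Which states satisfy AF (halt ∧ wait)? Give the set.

Sat(halt ∧ wait) = {q1}
AF (halt ∧ wait): least fixpoint, start Z0 = {q1}, add states with every successor in Z. Already a fixed point.
Sat(AF (halt ∧ wait)) = {q1}

{q1}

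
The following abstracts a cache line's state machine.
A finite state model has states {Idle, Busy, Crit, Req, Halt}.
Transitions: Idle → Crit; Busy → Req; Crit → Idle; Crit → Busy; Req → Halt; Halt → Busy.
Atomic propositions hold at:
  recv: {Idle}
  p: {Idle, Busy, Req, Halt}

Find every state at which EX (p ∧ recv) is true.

{Crit}

Sat(p ∧ recv) = {Idle}
Sat(EX (p ∧ recv)) = {s : some successor in {Idle}} = {Crit}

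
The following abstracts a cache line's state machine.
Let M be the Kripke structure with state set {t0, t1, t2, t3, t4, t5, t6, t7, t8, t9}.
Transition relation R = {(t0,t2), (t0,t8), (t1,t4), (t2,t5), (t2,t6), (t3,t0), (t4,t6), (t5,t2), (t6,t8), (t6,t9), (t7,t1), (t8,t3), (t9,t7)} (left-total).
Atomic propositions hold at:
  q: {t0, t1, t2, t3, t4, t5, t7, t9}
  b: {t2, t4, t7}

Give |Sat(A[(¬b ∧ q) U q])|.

Sat(¬b) = {t0, t1, t3, t5, t6, t8, t9}
Sat(¬b ∧ q) = {t0, t1, t3, t5, t9}
A[(¬b ∧ q) U q]: least fixpoint, start Z0 = Sat(q) = {t0, t1, t2, t3, t4, t5, t7, t9}, add states in Sat(¬b ∧ q) with every successor in Z. Already a fixed point.
Sat(A[(¬b ∧ q) U q]) = {t0, t1, t2, t3, t4, t5, t7, t9}
|Sat(A[(¬b ∧ q) U q])| = |{t0, t1, t2, t3, t4, t5, t7, t9}| = 8.

8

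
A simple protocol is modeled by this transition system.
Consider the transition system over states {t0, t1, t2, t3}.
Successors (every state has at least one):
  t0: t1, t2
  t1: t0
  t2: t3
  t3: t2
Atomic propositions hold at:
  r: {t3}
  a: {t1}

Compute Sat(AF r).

{t2, t3}

AF r: least fixpoint, start Z0 = {t3}, add states with every successor in Z. Z1 = {t2, t3}; fixed.
Sat(AF r) = {t2, t3}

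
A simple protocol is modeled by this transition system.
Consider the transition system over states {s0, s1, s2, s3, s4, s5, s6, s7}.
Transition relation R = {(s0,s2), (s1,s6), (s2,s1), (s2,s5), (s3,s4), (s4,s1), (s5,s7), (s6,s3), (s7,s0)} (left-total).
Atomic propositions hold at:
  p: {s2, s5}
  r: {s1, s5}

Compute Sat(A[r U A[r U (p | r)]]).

Sat(p | r) = {s1, s2, s5}
A[r U (p | r)]: least fixpoint, start Z0 = Sat((p | r)) = {s1, s2, s5}, add states in Sat(r) with every successor in Z. Already a fixed point.
Sat(A[r U (p | r)]) = {s1, s2, s5}
A[r U A[r U (p | r)]]: least fixpoint, start Z0 = Sat(A[r U (p | r)]) = {s1, s2, s5}, add states in Sat(r) with every successor in Z. Already a fixed point.
Sat(A[r U A[r U (p | r)]]) = {s1, s2, s5}

{s1, s2, s5}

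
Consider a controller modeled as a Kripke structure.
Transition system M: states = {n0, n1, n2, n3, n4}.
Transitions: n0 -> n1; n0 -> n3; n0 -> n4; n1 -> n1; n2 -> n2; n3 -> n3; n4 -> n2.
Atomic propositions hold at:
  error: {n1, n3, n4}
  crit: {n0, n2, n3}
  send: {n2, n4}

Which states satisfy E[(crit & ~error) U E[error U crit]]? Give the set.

{n0, n2, n3, n4}

Sat(~error) = {n0, n2}
Sat(crit & ~error) = {n0, n2}
E[error U crit]: least fixpoint, start Z0 = Sat(crit) = {n0, n2, n3}, add states in Sat(error) with some successor in Z. Z1 = {n0, n2, n3, n4}; fixed.
Sat(E[error U crit]) = {n0, n2, n3, n4}
E[(crit & ~error) U E[error U crit]]: least fixpoint, start Z0 = Sat(E[error U crit]) = {n0, n2, n3, n4}, add states in Sat(crit & ~error) with some successor in Z. Already a fixed point.
Sat(E[(crit & ~error) U E[error U crit]]) = {n0, n2, n3, n4}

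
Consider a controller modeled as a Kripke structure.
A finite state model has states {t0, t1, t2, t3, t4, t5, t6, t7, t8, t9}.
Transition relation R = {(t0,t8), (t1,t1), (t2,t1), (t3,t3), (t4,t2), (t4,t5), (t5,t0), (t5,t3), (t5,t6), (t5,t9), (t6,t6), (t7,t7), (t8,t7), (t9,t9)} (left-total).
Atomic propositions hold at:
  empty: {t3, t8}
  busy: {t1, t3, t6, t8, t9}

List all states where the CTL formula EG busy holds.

{t1, t3, t6, t9}

EG busy: greatest fixpoint, start Z0 = {t1, t3, t6, t8, t9}, keep only states in Sat with some successor in Z. Z1 = {t1, t3, t6, t9}; fixed.
Sat(EG busy) = {t1, t3, t6, t9}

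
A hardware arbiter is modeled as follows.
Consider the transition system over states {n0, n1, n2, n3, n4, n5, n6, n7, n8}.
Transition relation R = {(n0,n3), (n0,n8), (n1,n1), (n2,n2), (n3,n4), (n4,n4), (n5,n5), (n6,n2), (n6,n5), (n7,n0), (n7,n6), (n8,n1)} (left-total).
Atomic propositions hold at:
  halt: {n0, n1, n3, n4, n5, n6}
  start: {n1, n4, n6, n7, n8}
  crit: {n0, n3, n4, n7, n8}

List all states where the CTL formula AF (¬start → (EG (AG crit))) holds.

{n0, n1, n3, n4, n6, n7, n8}

Sat(¬start) = {n0, n2, n3, n5}
AG crit: greatest fixpoint, start Z0 = {n0, n3, n4, n7, n8}, keep only states in Sat with every successor in Z. Z1 = {n0, n3, n4}; Z2 = {n3, n4}; fixed.
Sat(AG crit) = {n3, n4}
EG (AG crit): greatest fixpoint, start Z0 = {n3, n4}, keep only states in Sat with some successor in Z. Already a fixed point.
Sat(EG (AG crit)) = {n3, n4}
Sat(¬start → (EG (AG crit))) = {n1, n3, n4, n6, n7, n8}
AF (¬start → (EG (AG crit))): least fixpoint, start Z0 = {n1, n3, n4, n6, n7, n8}, add states with every successor in Z. Z1 = {n0, n1, n3, n4, n6, n7, n8}; fixed.
Sat(AF (¬start → (EG (AG crit)))) = {n0, n1, n3, n4, n6, n7, n8}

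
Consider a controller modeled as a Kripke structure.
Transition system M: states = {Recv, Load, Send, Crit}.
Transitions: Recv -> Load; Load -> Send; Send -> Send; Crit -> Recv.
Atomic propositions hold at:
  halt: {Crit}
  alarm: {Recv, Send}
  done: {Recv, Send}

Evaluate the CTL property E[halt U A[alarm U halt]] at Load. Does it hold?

No

A[alarm U halt]: least fixpoint, start Z0 = Sat(halt) = {Crit}, add states in Sat(alarm) with every successor in Z. Already a fixed point.
Sat(A[alarm U halt]) = {Crit}
E[halt U A[alarm U halt]]: least fixpoint, start Z0 = Sat(A[alarm U halt]) = {Crit}, add states in Sat(halt) with some successor in Z. Already a fixed point.
Sat(E[halt U A[alarm U halt]]) = {Crit}
Load ∉ Sat(E[halt U A[alarm U halt]]) = {Crit}, so the formula does not hold at Load.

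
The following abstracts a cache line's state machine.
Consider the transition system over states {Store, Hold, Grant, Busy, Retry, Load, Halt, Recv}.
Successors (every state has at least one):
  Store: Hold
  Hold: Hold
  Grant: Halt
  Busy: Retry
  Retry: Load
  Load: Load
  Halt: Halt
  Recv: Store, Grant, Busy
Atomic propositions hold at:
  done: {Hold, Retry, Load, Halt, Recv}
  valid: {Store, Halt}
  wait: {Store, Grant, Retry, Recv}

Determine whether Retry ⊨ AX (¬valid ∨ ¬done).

Yes

Sat(¬valid) = {Hold, Grant, Busy, Retry, Load, Recv}
Sat(¬done) = {Store, Grant, Busy}
Sat(¬valid ∨ ¬done) = {Store, Hold, Grant, Busy, Retry, Load, Recv}
Sat(AX (¬valid ∨ ¬done)) = {s : every successor in {Store, Hold, Grant, Busy, Retry, Load, Recv}} = {Store, Hold, Busy, Retry, Load, Recv}
Retry ∈ Sat(AX (¬valid ∨ ¬done)) = {Store, Hold, Busy, Retry, Load, Recv}, so the formula holds at Retry.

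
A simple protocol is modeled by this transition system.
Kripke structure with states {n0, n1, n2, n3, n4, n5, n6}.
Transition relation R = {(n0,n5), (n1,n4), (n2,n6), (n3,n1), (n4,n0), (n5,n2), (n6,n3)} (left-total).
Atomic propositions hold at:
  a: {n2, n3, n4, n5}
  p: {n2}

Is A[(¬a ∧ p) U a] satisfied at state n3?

Sat(¬a) = {n0, n1, n6}
Sat(¬a ∧ p) = ∅
A[(¬a ∧ p) U a]: least fixpoint, start Z0 = Sat(a) = {n2, n3, n4, n5}, add states in Sat(¬a ∧ p) with every successor in Z. Already a fixed point.
Sat(A[(¬a ∧ p) U a]) = {n2, n3, n4, n5}
n3 ∈ Sat(A[(¬a ∧ p) U a]) = {n2, n3, n4, n5}, so the formula holds at n3.

Yes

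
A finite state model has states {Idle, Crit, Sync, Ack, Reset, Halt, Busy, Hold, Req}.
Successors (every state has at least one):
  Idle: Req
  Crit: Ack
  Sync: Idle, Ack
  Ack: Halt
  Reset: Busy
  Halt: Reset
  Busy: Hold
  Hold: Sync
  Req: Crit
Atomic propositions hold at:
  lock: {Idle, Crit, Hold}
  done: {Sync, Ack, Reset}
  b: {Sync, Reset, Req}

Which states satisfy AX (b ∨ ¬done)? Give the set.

Sat(¬done) = {Idle, Crit, Halt, Busy, Hold, Req}
Sat(b ∨ ¬done) = {Idle, Crit, Sync, Reset, Halt, Busy, Hold, Req}
Sat(AX (b ∨ ¬done)) = {s : every successor in {Idle, Crit, Sync, Reset, Halt, Busy, Hold, Req}} = {Idle, Ack, Reset, Halt, Busy, Hold, Req}

{Idle, Ack, Reset, Halt, Busy, Hold, Req}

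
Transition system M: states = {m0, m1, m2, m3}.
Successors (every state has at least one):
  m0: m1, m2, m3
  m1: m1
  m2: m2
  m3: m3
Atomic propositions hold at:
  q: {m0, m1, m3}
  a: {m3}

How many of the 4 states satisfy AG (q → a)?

2

Sat(q → a) = {m2, m3}
AG (q → a): greatest fixpoint, start Z0 = {m2, m3}, keep only states in Sat with every successor in Z. Already a fixed point.
Sat(AG (q → a)) = {m2, m3}
|Sat(AG (q → a))| = |{m2, m3}| = 2.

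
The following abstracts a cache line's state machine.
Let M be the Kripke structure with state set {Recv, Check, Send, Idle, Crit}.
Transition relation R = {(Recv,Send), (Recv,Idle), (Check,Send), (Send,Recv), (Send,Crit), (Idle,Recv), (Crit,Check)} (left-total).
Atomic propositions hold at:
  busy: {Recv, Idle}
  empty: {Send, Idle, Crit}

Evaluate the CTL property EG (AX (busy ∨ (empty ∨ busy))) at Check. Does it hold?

Yes

Sat(empty ∨ busy) = {Recv, Send, Idle, Crit}
Sat(busy ∨ (empty ∨ busy)) = {Recv, Send, Idle, Crit}
Sat(AX (busy ∨ (empty ∨ busy))) = {s : every successor in {Recv, Send, Idle, Crit}} = {Recv, Check, Send, Idle}
EG (AX (busy ∨ (empty ∨ busy))): greatest fixpoint, start Z0 = {Recv, Check, Send, Idle}, keep only states in Sat with some successor in Z. Already a fixed point.
Sat(EG (AX (busy ∨ (empty ∨ busy)))) = {Recv, Check, Send, Idle}
Check ∈ Sat(EG (AX (busy ∨ (empty ∨ busy)))) = {Recv, Check, Send, Idle}, so the formula holds at Check.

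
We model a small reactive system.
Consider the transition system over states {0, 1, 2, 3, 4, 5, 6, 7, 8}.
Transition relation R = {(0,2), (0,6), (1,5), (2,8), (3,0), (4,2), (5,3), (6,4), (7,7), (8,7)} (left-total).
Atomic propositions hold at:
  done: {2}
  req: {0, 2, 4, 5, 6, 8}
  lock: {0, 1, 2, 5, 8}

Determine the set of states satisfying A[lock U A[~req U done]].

Sat(~req) = {1, 3, 7}
A[~req U done]: least fixpoint, start Z0 = Sat(done) = {2}, add states in Sat(~req) with every successor in Z. Already a fixed point.
Sat(A[~req U done]) = {2}
A[lock U A[~req U done]]: least fixpoint, start Z0 = Sat(A[~req U done]) = {2}, add states in Sat(lock) with every successor in Z. Already a fixed point.
Sat(A[lock U A[~req U done]]) = {2}

{2}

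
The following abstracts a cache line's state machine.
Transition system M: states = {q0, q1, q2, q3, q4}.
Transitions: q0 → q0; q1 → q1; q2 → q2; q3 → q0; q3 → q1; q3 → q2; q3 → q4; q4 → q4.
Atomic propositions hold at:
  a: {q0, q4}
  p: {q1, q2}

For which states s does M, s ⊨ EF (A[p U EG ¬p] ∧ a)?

Sat(¬p) = {q0, q3, q4}
EG ¬p: greatest fixpoint, start Z0 = {q0, q3, q4}, keep only states in Sat with some successor in Z. Already a fixed point.
Sat(EG ¬p) = {q0, q3, q4}
A[p U EG ¬p]: least fixpoint, start Z0 = Sat(EG ¬p) = {q0, q3, q4}, add states in Sat(p) with every successor in Z. Already a fixed point.
Sat(A[p U EG ¬p]) = {q0, q3, q4}
Sat(A[p U EG ¬p] ∧ a) = {q0, q4}
EF (A[p U EG ¬p] ∧ a): least fixpoint, start Z0 = {q0, q4}, add states with some successor in Z. Z1 = {q0, q3, q4}; fixed.
Sat(EF (A[p U EG ¬p] ∧ a)) = {q0, q3, q4}

{q0, q3, q4}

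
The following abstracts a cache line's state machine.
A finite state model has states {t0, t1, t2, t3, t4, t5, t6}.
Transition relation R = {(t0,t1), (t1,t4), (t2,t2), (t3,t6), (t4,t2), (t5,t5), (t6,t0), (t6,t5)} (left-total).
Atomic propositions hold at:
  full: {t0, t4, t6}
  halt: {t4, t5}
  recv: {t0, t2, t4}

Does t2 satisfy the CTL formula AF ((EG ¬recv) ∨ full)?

Sat(¬recv) = {t1, t3, t5, t6}
EG ¬recv: greatest fixpoint, start Z0 = {t1, t3, t5, t6}, keep only states in Sat with some successor in Z. Z1 = {t3, t5, t6}; fixed.
Sat(EG ¬recv) = {t3, t5, t6}
Sat((EG ¬recv) ∨ full) = {t0, t3, t4, t5, t6}
AF ((EG ¬recv) ∨ full): least fixpoint, start Z0 = {t0, t3, t4, t5, t6}, add states with every successor in Z. Z1 = {t0, t1, t3, t4, t5, t6}; fixed.
Sat(AF ((EG ¬recv) ∨ full)) = {t0, t1, t3, t4, t5, t6}
t2 ∉ Sat(AF ((EG ¬recv) ∨ full)) = {t0, t1, t3, t4, t5, t6}, so the formula does not hold at t2.

No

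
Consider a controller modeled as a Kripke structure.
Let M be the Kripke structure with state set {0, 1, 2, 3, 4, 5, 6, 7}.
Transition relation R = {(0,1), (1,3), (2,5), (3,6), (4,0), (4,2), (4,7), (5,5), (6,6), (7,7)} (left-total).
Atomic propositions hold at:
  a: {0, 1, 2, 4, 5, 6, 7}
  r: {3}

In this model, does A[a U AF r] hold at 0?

AF r: least fixpoint, start Z0 = {3}, add states with every successor in Z. Z1 = {1, 3}; Z2 = {0, 1, 3}; fixed.
Sat(AF r) = {0, 1, 3}
A[a U AF r]: least fixpoint, start Z0 = Sat(AF r) = {0, 1, 3}, add states in Sat(a) with every successor in Z. Already a fixed point.
Sat(A[a U AF r]) = {0, 1, 3}
0 ∈ Sat(A[a U AF r]) = {0, 1, 3}, so the formula holds at 0.

Yes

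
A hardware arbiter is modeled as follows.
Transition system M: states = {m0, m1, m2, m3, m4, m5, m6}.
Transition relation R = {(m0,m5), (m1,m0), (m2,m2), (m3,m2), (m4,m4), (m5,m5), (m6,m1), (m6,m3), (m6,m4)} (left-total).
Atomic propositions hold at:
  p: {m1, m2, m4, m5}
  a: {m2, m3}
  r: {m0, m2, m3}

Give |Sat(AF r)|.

AF r: least fixpoint, start Z0 = {m0, m2, m3}, add states with every successor in Z. Z1 = {m0, m1, m2, m3}; fixed.
Sat(AF r) = {m0, m1, m2, m3}
|Sat(AF r)| = |{m0, m1, m2, m3}| = 4.

4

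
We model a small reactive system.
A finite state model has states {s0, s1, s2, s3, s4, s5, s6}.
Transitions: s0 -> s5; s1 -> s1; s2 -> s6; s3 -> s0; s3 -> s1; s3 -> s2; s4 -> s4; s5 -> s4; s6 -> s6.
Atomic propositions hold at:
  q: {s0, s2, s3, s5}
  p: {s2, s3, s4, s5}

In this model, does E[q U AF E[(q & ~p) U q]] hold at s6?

No

Sat(~p) = {s0, s1, s6}
Sat(q & ~p) = {s0}
E[(q & ~p) U q]: least fixpoint, start Z0 = Sat(q) = {s0, s2, s3, s5}, add states in Sat(q & ~p) with some successor in Z. Already a fixed point.
Sat(E[(q & ~p) U q]) = {s0, s2, s3, s5}
AF E[(q & ~p) U q]: least fixpoint, start Z0 = {s0, s2, s3, s5}, add states with every successor in Z. Already a fixed point.
Sat(AF E[(q & ~p) U q]) = {s0, s2, s3, s5}
E[q U AF E[(q & ~p) U q]]: least fixpoint, start Z0 = Sat(AF E[(q & ~p) U q]) = {s0, s2, s3, s5}, add states in Sat(q) with some successor in Z. Already a fixed point.
Sat(E[q U AF E[(q & ~p) U q]]) = {s0, s2, s3, s5}
s6 ∉ Sat(E[q U AF E[(q & ~p) U q]]) = {s0, s2, s3, s5}, so the formula does not hold at s6.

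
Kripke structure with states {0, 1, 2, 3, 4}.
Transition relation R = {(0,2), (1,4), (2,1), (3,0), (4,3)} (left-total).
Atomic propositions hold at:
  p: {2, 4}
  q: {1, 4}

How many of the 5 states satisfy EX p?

2

Sat(EX p) = {s : some successor in {2, 4}} = {0, 1}
|Sat(EX p)| = |{0, 1}| = 2.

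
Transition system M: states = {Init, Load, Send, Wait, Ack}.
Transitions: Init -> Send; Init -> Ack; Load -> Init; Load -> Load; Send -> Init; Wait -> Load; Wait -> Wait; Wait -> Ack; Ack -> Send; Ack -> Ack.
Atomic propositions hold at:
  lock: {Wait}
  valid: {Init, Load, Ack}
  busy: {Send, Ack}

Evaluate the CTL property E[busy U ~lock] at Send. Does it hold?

Sat(~lock) = {Init, Load, Send, Ack}
E[busy U ~lock]: least fixpoint, start Z0 = Sat(~lock) = {Init, Load, Send, Ack}, add states in Sat(busy) with some successor in Z. Already a fixed point.
Sat(E[busy U ~lock]) = {Init, Load, Send, Ack}
Send ∈ Sat(E[busy U ~lock]) = {Init, Load, Send, Ack}, so the formula holds at Send.

Yes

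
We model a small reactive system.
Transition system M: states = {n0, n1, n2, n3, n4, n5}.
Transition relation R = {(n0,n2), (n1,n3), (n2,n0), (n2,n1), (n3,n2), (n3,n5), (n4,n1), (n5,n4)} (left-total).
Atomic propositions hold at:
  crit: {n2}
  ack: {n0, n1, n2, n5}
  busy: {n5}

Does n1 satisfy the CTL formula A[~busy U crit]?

Sat(~busy) = {n0, n1, n2, n3, n4}
A[~busy U crit]: least fixpoint, start Z0 = Sat(crit) = {n2}, add states in Sat(~busy) with every successor in Z. Z1 = {n0, n2}; fixed.
Sat(A[~busy U crit]) = {n0, n2}
n1 ∉ Sat(A[~busy U crit]) = {n0, n2}, so the formula does not hold at n1.

No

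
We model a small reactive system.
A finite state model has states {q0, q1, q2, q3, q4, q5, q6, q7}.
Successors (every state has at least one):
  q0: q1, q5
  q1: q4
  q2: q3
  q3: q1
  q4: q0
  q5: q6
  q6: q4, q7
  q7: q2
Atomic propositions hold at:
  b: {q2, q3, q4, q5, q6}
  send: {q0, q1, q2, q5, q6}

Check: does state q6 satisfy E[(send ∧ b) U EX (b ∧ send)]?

Yes

Sat(send ∧ b) = {q2, q5, q6}
Sat(b ∧ send) = {q2, q5, q6}
Sat(EX (b ∧ send)) = {s : some successor in {q2, q5, q6}} = {q0, q5, q7}
E[(send ∧ b) U EX (b ∧ send)]: least fixpoint, start Z0 = Sat(EX (b ∧ send)) = {q0, q5, q7}, add states in Sat(send ∧ b) with some successor in Z. Z1 = {q0, q5, q6, q7}; fixed.
Sat(E[(send ∧ b) U EX (b ∧ send)]) = {q0, q5, q6, q7}
q6 ∈ Sat(E[(send ∧ b) U EX (b ∧ send)]) = {q0, q5, q6, q7}, so the formula holds at q6.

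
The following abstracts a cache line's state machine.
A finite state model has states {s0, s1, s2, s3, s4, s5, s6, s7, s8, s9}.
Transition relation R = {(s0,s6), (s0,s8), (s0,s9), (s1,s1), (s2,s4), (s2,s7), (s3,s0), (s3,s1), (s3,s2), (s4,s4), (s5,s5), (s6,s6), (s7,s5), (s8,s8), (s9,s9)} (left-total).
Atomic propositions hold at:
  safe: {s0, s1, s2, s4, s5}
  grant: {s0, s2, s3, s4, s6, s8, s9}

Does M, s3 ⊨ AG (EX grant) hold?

No

Sat(EX grant) = {s : some successor in {s0, s2, s3, s4, s6, s8, s9}} = {s0, s2, s3, s4, s6, s8, s9}
AG (EX grant): greatest fixpoint, start Z0 = {s0, s2, s3, s4, s6, s8, s9}, keep only states in Sat with every successor in Z. Z1 = {s0, s4, s6, s8, s9}; fixed.
Sat(AG (EX grant)) = {s0, s4, s6, s8, s9}
s3 ∉ Sat(AG (EX grant)) = {s0, s4, s6, s8, s9}, so the formula does not hold at s3.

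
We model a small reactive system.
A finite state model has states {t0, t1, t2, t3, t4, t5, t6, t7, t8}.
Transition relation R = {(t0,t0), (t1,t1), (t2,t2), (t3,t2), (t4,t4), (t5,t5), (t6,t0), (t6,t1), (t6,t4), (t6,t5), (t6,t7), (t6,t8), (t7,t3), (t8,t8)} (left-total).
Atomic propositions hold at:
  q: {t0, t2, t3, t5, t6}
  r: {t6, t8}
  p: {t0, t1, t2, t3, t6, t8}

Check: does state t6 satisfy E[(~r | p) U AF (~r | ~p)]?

Sat(~r) = {t0, t1, t2, t3, t4, t5, t7}
Sat(~r | p) = {t0, t1, t2, t3, t4, t5, t6, t7, t8}
Sat(~p) = {t4, t5, t7}
Sat(~r | ~p) = {t0, t1, t2, t3, t4, t5, t7}
AF (~r | ~p): least fixpoint, start Z0 = {t0, t1, t2, t3, t4, t5, t7}, add states with every successor in Z. Already a fixed point.
Sat(AF (~r | ~p)) = {t0, t1, t2, t3, t4, t5, t7}
E[(~r | p) U AF (~r | ~p)]: least fixpoint, start Z0 = Sat(AF (~r | ~p)) = {t0, t1, t2, t3, t4, t5, t7}, add states in Sat(~r | p) with some successor in Z. Z1 = {t0, t1, t2, t3, t4, t5, t6, t7}; fixed.
Sat(E[(~r | p) U AF (~r | ~p)]) = {t0, t1, t2, t3, t4, t5, t6, t7}
t6 ∈ Sat(E[(~r | p) U AF (~r | ~p)]) = {t0, t1, t2, t3, t4, t5, t6, t7}, so the formula holds at t6.

Yes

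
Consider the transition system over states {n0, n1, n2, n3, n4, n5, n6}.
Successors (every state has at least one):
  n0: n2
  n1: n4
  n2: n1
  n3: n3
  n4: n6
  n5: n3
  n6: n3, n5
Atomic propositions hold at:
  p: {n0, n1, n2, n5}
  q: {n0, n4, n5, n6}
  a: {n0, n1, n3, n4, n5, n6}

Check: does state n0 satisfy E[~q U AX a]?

Sat(~q) = {n1, n2, n3}
Sat(AX a) = {s : every successor in {n0, n1, n3, n4, n5, n6}} = {n1, n2, n3, n4, n5, n6}
E[~q U AX a]: least fixpoint, start Z0 = Sat(AX a) = {n1, n2, n3, n4, n5, n6}, add states in Sat(~q) with some successor in Z. Already a fixed point.
Sat(E[~q U AX a]) = {n1, n2, n3, n4, n5, n6}
n0 ∉ Sat(E[~q U AX a]) = {n1, n2, n3, n4, n5, n6}, so the formula does not hold at n0.

No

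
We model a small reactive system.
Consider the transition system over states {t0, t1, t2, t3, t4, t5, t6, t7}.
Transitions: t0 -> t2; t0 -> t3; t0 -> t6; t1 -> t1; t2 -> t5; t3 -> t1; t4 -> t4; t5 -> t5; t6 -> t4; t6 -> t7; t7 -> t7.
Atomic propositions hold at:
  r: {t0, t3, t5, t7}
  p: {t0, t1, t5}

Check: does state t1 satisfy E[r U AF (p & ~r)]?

Yes

Sat(~r) = {t1, t2, t4, t6}
Sat(p & ~r) = {t1}
AF (p & ~r): least fixpoint, start Z0 = {t1}, add states with every successor in Z. Z1 = {t1, t3}; fixed.
Sat(AF (p & ~r)) = {t1, t3}
E[r U AF (p & ~r)]: least fixpoint, start Z0 = Sat(AF (p & ~r)) = {t1, t3}, add states in Sat(r) with some successor in Z. Z1 = {t0, t1, t3}; fixed.
Sat(E[r U AF (p & ~r)]) = {t0, t1, t3}
t1 ∈ Sat(E[r U AF (p & ~r)]) = {t0, t1, t3}, so the formula holds at t1.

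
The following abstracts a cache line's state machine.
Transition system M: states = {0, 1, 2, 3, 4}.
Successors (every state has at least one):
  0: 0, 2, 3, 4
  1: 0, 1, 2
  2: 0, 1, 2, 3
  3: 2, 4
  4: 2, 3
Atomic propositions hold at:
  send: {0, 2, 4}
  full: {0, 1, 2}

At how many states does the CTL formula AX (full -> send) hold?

Sat(full -> send) = {0, 2, 3, 4}
Sat(AX (full -> send)) = {s : every successor in {0, 2, 3, 4}} = {0, 3, 4}
|Sat(AX (full -> send))| = |{0, 3, 4}| = 3.

3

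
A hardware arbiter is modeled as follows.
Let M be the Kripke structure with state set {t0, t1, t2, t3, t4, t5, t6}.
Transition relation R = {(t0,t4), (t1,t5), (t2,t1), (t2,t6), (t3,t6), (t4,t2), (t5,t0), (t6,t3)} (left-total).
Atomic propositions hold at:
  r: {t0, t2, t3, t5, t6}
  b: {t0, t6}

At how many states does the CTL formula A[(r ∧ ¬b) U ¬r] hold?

Sat(¬b) = {t1, t2, t3, t4, t5}
Sat(r ∧ ¬b) = {t2, t3, t5}
Sat(¬r) = {t1, t4}
A[(r ∧ ¬b) U ¬r]: least fixpoint, start Z0 = Sat(¬r) = {t1, t4}, add states in Sat(r ∧ ¬b) with every successor in Z. Already a fixed point.
Sat(A[(r ∧ ¬b) U ¬r]) = {t1, t4}
|Sat(A[(r ∧ ¬b) U ¬r])| = |{t1, t4}| = 2.

2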